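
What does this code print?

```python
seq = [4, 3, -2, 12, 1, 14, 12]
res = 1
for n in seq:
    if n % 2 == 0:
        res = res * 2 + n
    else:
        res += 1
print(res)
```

188

n=4: even, res = 1*2+4 = 6
n=3: not even, res = 6+1 = 7
n=-2: even, res = 7*2+(-2) = 12
n=12: even, res = 12*2+12 = 36
n=1: not even, res = 36+1 = 37
n=14: even, res = 37*2+14 = 88
n=12: even, res = 88*2+12 = 188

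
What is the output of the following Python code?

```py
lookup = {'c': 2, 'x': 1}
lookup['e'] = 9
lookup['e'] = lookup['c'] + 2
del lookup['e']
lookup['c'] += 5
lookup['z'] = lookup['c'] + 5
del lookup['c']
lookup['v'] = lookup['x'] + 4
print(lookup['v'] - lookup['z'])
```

lookup['e'] = 9 → {'c': 2, 'x': 1, 'e': 9}
lookup['e'] = lookup['c']+2 = 4 → {'c': 2, 'x': 1, 'e': 4}
del 'e' → {'c': 2, 'x': 1}
lookup['c'] = 2+5 = 7 → {'c': 7, 'x': 1}
lookup['z'] = lookup['c']+5 = 12 → {'c': 7, 'x': 1, 'z': 12}
del 'c' → {'x': 1, 'z': 12}
lookup['v'] = lookup['x']+4 = 5 → {'x': 1, 'z': 12, 'v': 5}
lookup['v']-lookup['z'] = 5-12 = -7

-7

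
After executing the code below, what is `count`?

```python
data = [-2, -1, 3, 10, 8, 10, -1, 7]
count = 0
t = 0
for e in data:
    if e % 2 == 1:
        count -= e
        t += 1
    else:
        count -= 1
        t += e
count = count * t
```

-360

e=-2: not odd, count = 0-1 = -1; t=-2
e=-1: odd, count = (-1)-(-1) = 0; t=-1
e=3: odd, count = 0-3 = -3; t=0
e=10: not odd, count = (-3)-1 = -4; t=10
e=8: not odd, count = (-4)-1 = -5; t=18
e=10: not odd, count = (-5)-1 = -6; t=28
e=-1: odd, count = (-6)-(-1) = -5; t=29
e=7: odd, count = (-5)-7 = -12; t=30
count*t = (-12)*30 = -360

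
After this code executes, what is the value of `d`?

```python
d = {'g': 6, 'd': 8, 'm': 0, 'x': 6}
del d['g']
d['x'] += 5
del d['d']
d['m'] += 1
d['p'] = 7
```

del 'g' → {'d': 8, 'm': 0, 'x': 6}
d['x'] = 6+5 = 11 → {'d': 8, 'm': 0, 'x': 11}
del 'd' → {'m': 0, 'x': 11}
d['m'] = 0+1 = 1 → {'m': 1, 'x': 11}
d['p'] = 7 → {'m': 1, 'x': 11, 'p': 7}

{'m': 1, 'x': 11, 'p': 7}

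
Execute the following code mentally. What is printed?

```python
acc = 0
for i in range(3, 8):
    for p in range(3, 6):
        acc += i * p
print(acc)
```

300

i=3,p=3: acc = 0+9 = 9
i=3,p=4: acc = 9+12 = 21
i=3,p=5: acc = 21+15 = 36
i=4,p=3: acc = 36+12 = 48
i=4,p=4: acc = 48+16 = 64
i=4,p=5: acc = 64+20 = 84
i=5,p=3: acc = 84+15 = 99
i=5,p=4: acc = 99+20 = 119
i=5,p=5: acc = 119+25 = 144
i=6,p=3: acc = 144+18 = 162
i=6,p=4: acc = 162+24 = 186
i=6,p=5: acc = 186+30 = 216
i=7,p=3: acc = 216+21 = 237
i=7,p=4: acc = 237+28 = 265
i=7,p=5: acc = 265+35 = 300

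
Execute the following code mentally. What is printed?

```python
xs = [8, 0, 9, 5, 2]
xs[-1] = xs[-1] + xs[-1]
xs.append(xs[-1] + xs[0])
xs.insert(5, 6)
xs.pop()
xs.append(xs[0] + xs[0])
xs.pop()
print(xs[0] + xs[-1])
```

14

xs[-1] = xs[-1]+xs[-1] = 2+2 = 4 → [8, 0, 9, 5, 4]
append xs[-1]+xs[0] = 4+8 = 12 → [8, 0, 9, 5, 4, 12]
insert 6 at 5 → [8, 0, 9, 5, 4, 6, 12]
pop() removes 12 → [8, 0, 9, 5, 4, 6]
append xs[0]+xs[0] = 8+8 = 16 → [8, 0, 9, 5, 4, 6, 16]
pop() removes 16 → [8, 0, 9, 5, 4, 6]
xs[0]+xs[-1] = 8+6 = 14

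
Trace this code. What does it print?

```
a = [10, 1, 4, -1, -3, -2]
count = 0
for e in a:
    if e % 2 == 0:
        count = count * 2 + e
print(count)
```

46

e=10: even, count = 0*2+10 = 10
e=1: not even
e=4: even, count = 10*2+4 = 24
e=-1: not even
e=-3: not even
e=-2: even, count = 24*2+(-2) = 46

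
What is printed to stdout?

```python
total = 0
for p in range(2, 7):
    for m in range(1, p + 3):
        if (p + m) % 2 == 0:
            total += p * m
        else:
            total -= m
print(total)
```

p=2,m=1: odd sum, total = 0-1 = -1
p=2,m=2: even sum, total = (-1)+4 = 3
p=2,m=3: odd sum, total = 3-3 = 0
p=2,m=4: even sum, total = 0+8 = 8
p=3,m=1: even sum, total = 8+3 = 11
p=3,m=2: odd sum, total = 11-2 = 9
p=3,m=3: even sum, total = 9+9 = 18
p=3,m=4: odd sum, total = 18-4 = 14
p=3,m=5: even sum, total = 14+15 = 29
p=4,m=1: odd sum, total = 29-1 = 28
p=4,m=2: even sum, total = 28+8 = 36
p=4,m=3: odd sum, total = 36-3 = 33
p=4,m=4: even sum, total = 33+16 = 49
p=4,m=5: odd sum, total = 49-5 = 44
p=4,m=6: even sum, total = 44+24 = 68
p=5,m=1: even sum, total = 68+5 = 73
p=5,m=2: odd sum, total = 73-2 = 71
p=5,m=3: even sum, total = 71+15 = 86
p=5,m=4: odd sum, total = 86-4 = 82
p=5,m=5: even sum, total = 82+25 = 107
p=5,m=6: odd sum, total = 107-6 = 101
p=5,m=7: even sum, total = 101+35 = 136
p=6,m=1: odd sum, total = 136-1 = 135
p=6,m=2: even sum, total = 135+12 = 147
p=6,m=3: odd sum, total = 147-3 = 144
p=6,m=4: even sum, total = 144+24 = 168
p=6,m=5: odd sum, total = 168-5 = 163
p=6,m=6: even sum, total = 163+36 = 199
p=6,m=7: odd sum, total = 199-7 = 192
p=6,m=8: even sum, total = 192+48 = 240

240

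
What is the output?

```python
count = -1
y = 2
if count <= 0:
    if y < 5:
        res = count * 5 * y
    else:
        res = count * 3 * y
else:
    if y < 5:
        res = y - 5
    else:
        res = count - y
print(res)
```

count=-1, y=2
count <= 0 is True; y < 5 is True
→ res = count * 5 * y = -10

-10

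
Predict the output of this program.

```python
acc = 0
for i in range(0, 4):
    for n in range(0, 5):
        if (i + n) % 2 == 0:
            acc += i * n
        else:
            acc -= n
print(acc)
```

i=0,n=0: even sum, acc = 0+0 = 0
i=0,n=1: odd sum, acc = 0-1 = -1
i=0,n=2: even sum, acc = (-1)+0 = -1
i=0,n=3: odd sum, acc = (-1)-3 = -4
i=0,n=4: even sum, acc = (-4)+0 = -4
i=1,n=0: odd sum, acc = (-4)-0 = -4
i=1,n=1: even sum, acc = (-4)+1 = -3
i=1,n=2: odd sum, acc = (-3)-2 = -5
i=1,n=3: even sum, acc = (-5)+3 = -2
i=1,n=4: odd sum, acc = (-2)-4 = -6
i=2,n=0: even sum, acc = (-6)+0 = -6
i=2,n=1: odd sum, acc = (-6)-1 = -7
i=2,n=2: even sum, acc = (-7)+4 = -3
i=2,n=3: odd sum, acc = (-3)-3 = -6
i=2,n=4: even sum, acc = (-6)+8 = 2
i=3,n=0: odd sum, acc = 2-0 = 2
i=3,n=1: even sum, acc = 2+3 = 5
i=3,n=2: odd sum, acc = 5-2 = 3
i=3,n=3: even sum, acc = 3+9 = 12
i=3,n=4: odd sum, acc = 12-4 = 8

8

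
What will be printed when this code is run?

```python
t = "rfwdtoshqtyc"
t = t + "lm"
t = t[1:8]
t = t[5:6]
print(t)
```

+ 'lm' → 'rfwdtoshqtyclm'
slice [1:8] → 'fwdtosh'
slice [5:6] → 's'

s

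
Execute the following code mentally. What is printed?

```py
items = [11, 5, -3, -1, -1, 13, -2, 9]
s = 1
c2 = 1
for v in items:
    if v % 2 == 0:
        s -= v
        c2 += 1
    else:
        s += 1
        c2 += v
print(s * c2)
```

v=11: not even, s = 1+1 = 2; c2=12
v=5: not even, s = 2+1 = 3; c2=17
v=-3: not even, s = 3+1 = 4; c2=14
v=-1: not even, s = 4+1 = 5; c2=13
v=-1: not even, s = 5+1 = 6; c2=12
v=13: not even, s = 6+1 = 7; c2=25
v=-2: even, s = 7-(-2) = 9; c2=26
v=9: not even, s = 9+1 = 10; c2=35
s*c2 = 10*35 = 350

350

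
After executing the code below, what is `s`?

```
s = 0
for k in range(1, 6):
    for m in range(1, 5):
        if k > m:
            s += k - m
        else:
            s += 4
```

k=1,m=1: not 1>1, s = 0+4 = 4
k=1,m=2: not 1>2, s = 4+4 = 8
k=1,m=3: not 1>3, s = 8+4 = 12
k=1,m=4: not 1>4, s = 12+4 = 16
k=2,m=1: 2>1, s = 16+1 = 17
k=2,m=2: not 2>2, s = 17+4 = 21
k=2,m=3: not 2>3, s = 21+4 = 25
k=2,m=4: not 2>4, s = 25+4 = 29
k=3,m=1: 3>1, s = 29+2 = 31
k=3,m=2: 3>2, s = 31+1 = 32
k=3,m=3: not 3>3, s = 32+4 = 36
k=3,m=4: not 3>4, s = 36+4 = 40
k=4,m=1: 4>1, s = 40+3 = 43
k=4,m=2: 4>2, s = 43+2 = 45
k=4,m=3: 4>3, s = 45+1 = 46
k=4,m=4: not 4>4, s = 46+4 = 50
k=5,m=1: 5>1, s = 50+4 = 54
k=5,m=2: 5>2, s = 54+3 = 57
k=5,m=3: 5>3, s = 57+2 = 59
k=5,m=4: 5>4, s = 59+1 = 60

60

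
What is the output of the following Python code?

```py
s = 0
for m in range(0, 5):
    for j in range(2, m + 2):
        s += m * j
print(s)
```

m=1,j=2: s = 0+2 = 2
m=2,j=2: s = 2+4 = 6
m=2,j=3: s = 6+6 = 12
m=3,j=2: s = 12+6 = 18
m=3,j=3: s = 18+9 = 27
m=3,j=4: s = 27+12 = 39
m=4,j=2: s = 39+8 = 47
m=4,j=3: s = 47+12 = 59
m=4,j=4: s = 59+16 = 75
m=4,j=5: s = 75+20 = 95

95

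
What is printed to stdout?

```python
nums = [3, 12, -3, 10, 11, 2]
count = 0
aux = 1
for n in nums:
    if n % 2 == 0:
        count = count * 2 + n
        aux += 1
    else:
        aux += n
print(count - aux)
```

55

n=3: not even; aux=4
n=12: even, count = 0*2+12 = 12; aux=5
n=-3: not even; aux=2
n=10: even, count = 12*2+10 = 34; aux=3
n=11: not even; aux=14
n=2: even, count = 34*2+2 = 70; aux=15
count-aux = 70-15 = 55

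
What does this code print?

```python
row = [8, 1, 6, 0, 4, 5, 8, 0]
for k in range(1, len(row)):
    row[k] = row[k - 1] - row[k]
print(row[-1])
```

k=1: row[1] = 8-1 = 7 → [8, 7, 6, 0, 4, 5, 8, 0]
k=2: row[2] = 7-6 = 1 → [8, 7, 1, 0, 4, 5, 8, 0]
k=3: row[3] = 1-0 = 1 → [8, 7, 1, 1, 4, 5, 8, 0]
k=4: row[4] = 1-4 = -3 → [8, 7, 1, 1, -3, 5, 8, 0]
k=5: row[5] = (-3)-5 = -8 → [8, 7, 1, 1, -3, -8, 8, 0]
k=6: row[6] = (-8)-8 = -16 → [8, 7, 1, 1, -3, -8, -16, 0]
k=7: row[7] = (-16)-0 = -16 → [8, 7, 1, 1, -3, -8, -16, -16]

-16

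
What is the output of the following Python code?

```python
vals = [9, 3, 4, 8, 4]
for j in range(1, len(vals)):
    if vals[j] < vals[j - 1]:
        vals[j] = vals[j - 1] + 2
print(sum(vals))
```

j=1: 3<9, vals[1] = 9+2 = 11 → [9, 11, 4, 8, 4]
j=2: 4<11, vals[2] = 11+2 = 13 → [9, 11, 13, 8, 4]
j=3: 8<13, vals[3] = 13+2 = 15 → [9, 11, 13, 15, 4]
j=4: 4<15, vals[4] = 15+2 = 17 → [9, 11, 13, 15, 17]
sum = 65

65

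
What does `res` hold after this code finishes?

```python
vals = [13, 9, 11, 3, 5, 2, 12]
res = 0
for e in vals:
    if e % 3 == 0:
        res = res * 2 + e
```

54

e=13: not %3==0
e=9: %3==0, res = 0*2+9 = 9
e=11: not %3==0
e=3: %3==0, res = 9*2+3 = 21
e=5: not %3==0
e=2: not %3==0
e=12: %3==0, res = 21*2+12 = 54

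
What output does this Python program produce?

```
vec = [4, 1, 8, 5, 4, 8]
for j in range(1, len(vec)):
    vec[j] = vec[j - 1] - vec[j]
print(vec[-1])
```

-22

j=1: vec[1] = 4-1 = 3 → [4, 3, 8, 5, 4, 8]
j=2: vec[2] = 3-8 = -5 → [4, 3, -5, 5, 4, 8]
j=3: vec[3] = (-5)-5 = -10 → [4, 3, -5, -10, 4, 8]
j=4: vec[4] = (-10)-4 = -14 → [4, 3, -5, -10, -14, 8]
j=5: vec[5] = (-14)-8 = -22 → [4, 3, -5, -10, -14, -22]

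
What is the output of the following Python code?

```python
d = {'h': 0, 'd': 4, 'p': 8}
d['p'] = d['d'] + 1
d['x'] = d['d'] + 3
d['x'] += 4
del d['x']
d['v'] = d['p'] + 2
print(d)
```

{'h': 0, 'd': 4, 'p': 5, 'v': 7}

d['p'] = d['d']+1 = 5 → {'h': 0, 'd': 4, 'p': 5}
d['x'] = d['d']+3 = 7 → {'h': 0, 'd': 4, 'p': 5, 'x': 7}
d['x'] = 7+4 = 11 → {'h': 0, 'd': 4, 'p': 5, 'x': 11}
del 'x' → {'h': 0, 'd': 4, 'p': 5}
d['v'] = d['p']+2 = 7 → {'h': 0, 'd': 4, 'p': 5, 'v': 7}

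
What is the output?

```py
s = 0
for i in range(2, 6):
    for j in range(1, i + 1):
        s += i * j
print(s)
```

i=2,j=1: s = 0+2 = 2
i=2,j=2: s = 2+4 = 6
i=3,j=1: s = 6+3 = 9
i=3,j=2: s = 9+6 = 15
i=3,j=3: s = 15+9 = 24
i=4,j=1: s = 24+4 = 28
i=4,j=2: s = 28+8 = 36
i=4,j=3: s = 36+12 = 48
i=4,j=4: s = 48+16 = 64
i=5,j=1: s = 64+5 = 69
i=5,j=2: s = 69+10 = 79
i=5,j=3: s = 79+15 = 94
i=5,j=4: s = 94+20 = 114
i=5,j=5: s = 114+25 = 139

139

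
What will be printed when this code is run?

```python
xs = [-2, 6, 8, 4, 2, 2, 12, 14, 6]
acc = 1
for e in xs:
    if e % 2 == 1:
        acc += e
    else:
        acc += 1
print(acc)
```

10

e=-2: not odd, acc = 1+1 = 2
e=6: not odd, acc = 2+1 = 3
e=8: not odd, acc = 3+1 = 4
e=4: not odd, acc = 4+1 = 5
e=2: not odd, acc = 5+1 = 6
e=2: not odd, acc = 6+1 = 7
e=12: not odd, acc = 7+1 = 8
e=14: not odd, acc = 8+1 = 9
e=6: not odd, acc = 9+1 = 10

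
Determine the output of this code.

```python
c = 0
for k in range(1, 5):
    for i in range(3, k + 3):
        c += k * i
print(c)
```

k=1,i=3: c = 0+3 = 3
k=2,i=3: c = 3+6 = 9
k=2,i=4: c = 9+8 = 17
k=3,i=3: c = 17+9 = 26
k=3,i=4: c = 26+12 = 38
k=3,i=5: c = 38+15 = 53
k=4,i=3: c = 53+12 = 65
k=4,i=4: c = 65+16 = 81
k=4,i=5: c = 81+20 = 101
k=4,i=6: c = 101+24 = 125

125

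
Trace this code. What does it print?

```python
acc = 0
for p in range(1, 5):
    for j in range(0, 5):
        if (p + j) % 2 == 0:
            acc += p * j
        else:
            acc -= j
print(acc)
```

p=1,j=0: odd sum, acc = 0-0 = 0
p=1,j=1: even sum, acc = 0+1 = 1
p=1,j=2: odd sum, acc = 1-2 = -1
p=1,j=3: even sum, acc = (-1)+3 = 2
p=1,j=4: odd sum, acc = 2-4 = -2
p=2,j=0: even sum, acc = (-2)+0 = -2
p=2,j=1: odd sum, acc = (-2)-1 = -3
p=2,j=2: even sum, acc = (-3)+4 = 1
p=2,j=3: odd sum, acc = 1-3 = -2
p=2,j=4: even sum, acc = (-2)+8 = 6
p=3,j=0: odd sum, acc = 6-0 = 6
p=3,j=1: even sum, acc = 6+3 = 9
p=3,j=2: odd sum, acc = 9-2 = 7
p=3,j=3: even sum, acc = 7+9 = 16
p=3,j=4: odd sum, acc = 16-4 = 12
p=4,j=0: even sum, acc = 12+0 = 12
p=4,j=1: odd sum, acc = 12-1 = 11
p=4,j=2: even sum, acc = 11+8 = 19
p=4,j=3: odd sum, acc = 19-3 = 16
p=4,j=4: even sum, acc = 16+16 = 32

32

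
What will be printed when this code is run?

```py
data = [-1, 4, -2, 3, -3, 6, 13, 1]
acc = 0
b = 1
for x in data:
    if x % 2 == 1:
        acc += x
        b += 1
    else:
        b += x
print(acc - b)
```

x=-1: odd, acc = 0+(-1) = -1; b=2
x=4: not odd; b=6
x=-2: not odd; b=4
x=3: odd, acc = (-1)+3 = 2; b=5
x=-3: odd, acc = 2+(-3) = -1; b=6
x=6: not odd; b=12
x=13: odd, acc = (-1)+13 = 12; b=13
x=1: odd, acc = 12+1 = 13; b=14
acc-b = 13-14 = -1

-1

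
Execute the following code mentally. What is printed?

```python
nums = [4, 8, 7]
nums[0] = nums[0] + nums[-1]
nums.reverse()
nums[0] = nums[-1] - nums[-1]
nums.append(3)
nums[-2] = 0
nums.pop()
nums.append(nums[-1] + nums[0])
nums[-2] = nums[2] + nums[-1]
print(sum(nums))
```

8

nums[0] = nums[0]+nums[-1] = 4+7 = 11 → [11, 8, 7]
reverse → [7, 8, 11]
nums[0] = nums[-1]-nums[-1] = 11-11 = 0 → [0, 8, 11]
append 3 → [0, 8, 11, 3]
nums[-2] = 0 → [0, 8, 0, 3]
pop() removes 3 → [0, 8, 0]
append nums[-1]+nums[0] = 0+0 = 0 → [0, 8, 0, 0]
nums[-2] = nums[2]+nums[-1] = 0+0 = 0 → [0, 8, 0, 0]
sum = 8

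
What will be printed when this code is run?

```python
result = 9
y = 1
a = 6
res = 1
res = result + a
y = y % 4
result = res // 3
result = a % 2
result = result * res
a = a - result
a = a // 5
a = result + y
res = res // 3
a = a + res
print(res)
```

res = 9+6 = 15
y = 1%4 = 1
result = 15//3 = 5
result = 6%2 = 0
result = 0*15 = 0
a = 6-0 = 6
a = 6//5 = 1
a = 0+1 = 1
res = 15//3 = 5
a = 1+5 = 6

5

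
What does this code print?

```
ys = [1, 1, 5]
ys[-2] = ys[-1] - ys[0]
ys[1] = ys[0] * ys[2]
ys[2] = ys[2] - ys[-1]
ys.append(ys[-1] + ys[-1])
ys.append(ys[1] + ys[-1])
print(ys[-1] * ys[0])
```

ys[-2] = ys[-1]-ys[0] = 5-1 = 4 → [1, 4, 5]
ys[1] = ys[0]*ys[2] = 1*5 = 5 → [1, 5, 5]
ys[2] = ys[2]-ys[-1] = 5-5 = 0 → [1, 5, 0]
append ys[-1]+ys[-1] = 0+0 = 0 → [1, 5, 0, 0]
append ys[1]+ys[-1] = 5+0 = 5 → [1, 5, 0, 0, 5]
ys[-1]*ys[0] = 5*1 = 5

5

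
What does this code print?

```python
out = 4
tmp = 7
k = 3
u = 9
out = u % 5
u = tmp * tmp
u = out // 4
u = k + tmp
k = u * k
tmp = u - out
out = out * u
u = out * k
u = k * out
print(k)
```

30

out = 9%5 = 4
u = 7*7 = 49
u = 4//4 = 1
u = 3+7 = 10
k = 10*3 = 30
tmp = 10-4 = 6
out = 4*10 = 40
u = 40*30 = 1200
u = 30*40 = 1200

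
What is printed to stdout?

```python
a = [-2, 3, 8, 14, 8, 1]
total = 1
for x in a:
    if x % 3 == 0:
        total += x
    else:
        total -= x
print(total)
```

x=-2: not %3==0, total = 1-(-2) = 3
x=3: %3==0, total = 3+3 = 6
x=8: not %3==0, total = 6-8 = -2
x=14: not %3==0, total = (-2)-14 = -16
x=8: not %3==0, total = (-16)-8 = -24
x=1: not %3==0, total = (-24)-1 = -25

-25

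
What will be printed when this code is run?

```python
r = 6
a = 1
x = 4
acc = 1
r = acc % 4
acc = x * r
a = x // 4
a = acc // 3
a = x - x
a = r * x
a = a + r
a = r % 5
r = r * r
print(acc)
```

4

r = 1%4 = 1
acc = 4*1 = 4
a = 4//4 = 1
a = 4//3 = 1
a = 4-4 = 0
a = 1*4 = 4
a = 4+1 = 5
a = 1%5 = 1
r = 1*1 = 1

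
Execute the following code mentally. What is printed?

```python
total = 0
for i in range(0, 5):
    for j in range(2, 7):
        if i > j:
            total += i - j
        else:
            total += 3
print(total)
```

70

i=0,j=2: not 0>2, total = 0+3 = 3
i=0,j=3: not 0>3, total = 3+3 = 6
i=0,j=4: not 0>4, total = 6+3 = 9
i=0,j=5: not 0>5, total = 9+3 = 12
i=0,j=6: not 0>6, total = 12+3 = 15
i=1,j=2: not 1>2, total = 15+3 = 18
i=1,j=3: not 1>3, total = 18+3 = 21
i=1,j=4: not 1>4, total = 21+3 = 24
i=1,j=5: not 1>5, total = 24+3 = 27
i=1,j=6: not 1>6, total = 27+3 = 30
i=2,j=2: not 2>2, total = 30+3 = 33
i=2,j=3: not 2>3, total = 33+3 = 36
i=2,j=4: not 2>4, total = 36+3 = 39
i=2,j=5: not 2>5, total = 39+3 = 42
i=2,j=6: not 2>6, total = 42+3 = 45
i=3,j=2: 3>2, total = 45+1 = 46
i=3,j=3: not 3>3, total = 46+3 = 49
i=3,j=4: not 3>4, total = 49+3 = 52
i=3,j=5: not 3>5, total = 52+3 = 55
i=3,j=6: not 3>6, total = 55+3 = 58
i=4,j=2: 4>2, total = 58+2 = 60
i=4,j=3: 4>3, total = 60+1 = 61
i=4,j=4: not 4>4, total = 61+3 = 64
i=4,j=5: not 4>5, total = 64+3 = 67
i=4,j=6: not 4>6, total = 67+3 = 70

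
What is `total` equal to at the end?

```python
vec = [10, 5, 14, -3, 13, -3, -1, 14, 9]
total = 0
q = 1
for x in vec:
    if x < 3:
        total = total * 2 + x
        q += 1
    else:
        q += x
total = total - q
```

x=10: not <3; q=11
x=5: not <3; q=16
x=14: not <3; q=30
x=-3: <3, total = 0*2+(-3) = -3; q=31
x=13: not <3; q=44
x=-3: <3, total = (-3)*2+(-3) = -9; q=45
x=-1: <3, total = (-9)*2+(-1) = -19; q=46
x=14: not <3; q=60
x=9: not <3; q=69
total-q = (-19)-69 = -88

-88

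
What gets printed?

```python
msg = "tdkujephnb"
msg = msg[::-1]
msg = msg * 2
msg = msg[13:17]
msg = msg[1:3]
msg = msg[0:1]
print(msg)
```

reverse → 'bnhpejukdt'
repeat ×2 → 'bnhpejukdtbnhpejukdt'
slice [13:17] → 'peju'
slice [1:3] → 'ej'
slice [0:1] → 'e'

e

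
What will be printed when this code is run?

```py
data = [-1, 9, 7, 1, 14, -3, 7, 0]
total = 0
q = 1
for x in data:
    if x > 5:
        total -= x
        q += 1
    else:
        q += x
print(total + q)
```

x=-1: not >5; q=0
x=9: >5, total = 0-9 = -9; q=1
x=7: >5, total = (-9)-7 = -16; q=2
x=1: not >5; q=3
x=14: >5, total = (-16)-14 = -30; q=4
x=-3: not >5; q=1
x=7: >5, total = (-30)-7 = -37; q=2
x=0: not >5; q=2
total+q = (-37)+2 = -35

-35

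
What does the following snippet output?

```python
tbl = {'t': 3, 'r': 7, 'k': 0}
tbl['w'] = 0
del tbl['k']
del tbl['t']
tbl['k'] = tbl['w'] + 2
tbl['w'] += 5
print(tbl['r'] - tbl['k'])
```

5

tbl['w'] = 0 → {'t': 3, 'r': 7, 'k': 0, 'w': 0}
del 'k' → {'t': 3, 'r': 7, 'w': 0}
del 't' → {'r': 7, 'w': 0}
tbl['k'] = tbl['w']+2 = 2 → {'r': 7, 'w': 0, 'k': 2}
tbl['w'] = 0+5 = 5 → {'r': 7, 'w': 5, 'k': 2}
tbl['r']-tbl['k'] = 7-2 = 5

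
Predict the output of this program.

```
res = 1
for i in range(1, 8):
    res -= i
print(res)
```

-27

i=1: res = 1-1 = 0
i=2: res = 0-2 = -2
i=3: res = (-2)-3 = -5
i=4: res = (-5)-4 = -9
i=5: res = (-9)-5 = -14
i=6: res = (-14)-6 = -20
i=7: res = (-20)-7 = -27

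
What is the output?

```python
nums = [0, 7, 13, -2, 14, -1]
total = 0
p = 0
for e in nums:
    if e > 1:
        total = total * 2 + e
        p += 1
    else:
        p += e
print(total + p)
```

e=0: not >1; p=0
e=7: >1, total = 0*2+7 = 7; p=1
e=13: >1, total = 7*2+13 = 27; p=2
e=-2: not >1; p=0
e=14: >1, total = 27*2+14 = 68; p=1
e=-1: not >1; p=0
total+p = 68+0 = 68

68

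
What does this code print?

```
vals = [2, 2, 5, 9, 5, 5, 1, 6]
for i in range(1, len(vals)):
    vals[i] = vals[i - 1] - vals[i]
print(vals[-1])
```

i=1: vals[1] = 2-2 = 0 → [2, 0, 5, 9, 5, 5, 1, 6]
i=2: vals[2] = 0-5 = -5 → [2, 0, -5, 9, 5, 5, 1, 6]
i=3: vals[3] = (-5)-9 = -14 → [2, 0, -5, -14, 5, 5, 1, 6]
i=4: vals[4] = (-14)-5 = -19 → [2, 0, -5, -14, -19, 5, 1, 6]
i=5: vals[5] = (-19)-5 = -24 → [2, 0, -5, -14, -19, -24, 1, 6]
i=6: vals[6] = (-24)-1 = -25 → [2, 0, -5, -14, -19, -24, -25, 6]
i=7: vals[7] = (-25)-6 = -31 → [2, 0, -5, -14, -19, -24, -25, -31]

-31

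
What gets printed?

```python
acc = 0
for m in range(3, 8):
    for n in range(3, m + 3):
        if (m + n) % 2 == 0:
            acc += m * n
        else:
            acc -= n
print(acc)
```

m=3,n=3: even sum, acc = 0+9 = 9
m=3,n=4: odd sum, acc = 9-4 = 5
m=3,n=5: even sum, acc = 5+15 = 20
m=4,n=3: odd sum, acc = 20-3 = 17
m=4,n=4: even sum, acc = 17+16 = 33
m=4,n=5: odd sum, acc = 33-5 = 28
m=4,n=6: even sum, acc = 28+24 = 52
m=5,n=3: even sum, acc = 52+15 = 67
m=5,n=4: odd sum, acc = 67-4 = 63
m=5,n=5: even sum, acc = 63+25 = 88
m=5,n=6: odd sum, acc = 88-6 = 82
m=5,n=7: even sum, acc = 82+35 = 117
m=6,n=3: odd sum, acc = 117-3 = 114
m=6,n=4: even sum, acc = 114+24 = 138
m=6,n=5: odd sum, acc = 138-5 = 133
m=6,n=6: even sum, acc = 133+36 = 169
m=6,n=7: odd sum, acc = 169-7 = 162
m=6,n=8: even sum, acc = 162+48 = 210
m=7,n=3: even sum, acc = 210+21 = 231
m=7,n=4: odd sum, acc = 231-4 = 227
m=7,n=5: even sum, acc = 227+35 = 262
m=7,n=6: odd sum, acc = 262-6 = 256
m=7,n=7: even sum, acc = 256+49 = 305
m=7,n=8: odd sum, acc = 305-8 = 297
m=7,n=9: even sum, acc = 297+63 = 360

360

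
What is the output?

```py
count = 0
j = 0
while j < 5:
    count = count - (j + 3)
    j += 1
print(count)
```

-25

j=0: count = 0-3 = -3
j=1: count = (-3)-4 = -7
j=2: count = (-7)-5 = -12
j=3: count = (-12)-6 = -18
j=4: count = (-18)-7 = -25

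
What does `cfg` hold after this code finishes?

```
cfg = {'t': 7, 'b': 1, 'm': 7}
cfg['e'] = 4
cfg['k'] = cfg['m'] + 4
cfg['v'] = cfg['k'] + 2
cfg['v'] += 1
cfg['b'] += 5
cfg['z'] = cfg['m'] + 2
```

{'t': 7, 'b': 6, 'm': 7, 'e': 4, 'k': 11, 'v': 14, 'z': 9}

cfg['e'] = 4 → {'t': 7, 'b': 1, 'm': 7, 'e': 4}
cfg['k'] = cfg['m']+4 = 11 → {'t': 7, 'b': 1, 'm': 7, 'e': 4, 'k': 11}
cfg['v'] = cfg['k']+2 = 13 → {'t': 7, 'b': 1, 'm': 7, 'e': 4, 'k': 11, 'v': 13}
cfg['v'] = 13+1 = 14 → {'t': 7, 'b': 1, 'm': 7, 'e': 4, 'k': 11, 'v': 14}
cfg['b'] = 1+5 = 6 → {'t': 7, 'b': 6, 'm': 7, 'e': 4, 'k': 11, 'v': 14}
cfg['z'] = cfg['m']+2 = 9 → {'t': 7, 'b': 6, 'm': 7, 'e': 4, 'k': 11, 'v': 14, 'z': 9}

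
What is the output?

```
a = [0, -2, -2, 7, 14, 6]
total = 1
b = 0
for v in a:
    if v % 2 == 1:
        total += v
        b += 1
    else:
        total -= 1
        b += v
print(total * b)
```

51

v=0: not odd, total = 1-1 = 0; b=0
v=-2: not odd, total = 0-1 = -1; b=-2
v=-2: not odd, total = (-1)-1 = -2; b=-4
v=7: odd, total = (-2)+7 = 5; b=-3
v=14: not odd, total = 5-1 = 4; b=11
v=6: not odd, total = 4-1 = 3; b=17
total*b = 3*17 = 51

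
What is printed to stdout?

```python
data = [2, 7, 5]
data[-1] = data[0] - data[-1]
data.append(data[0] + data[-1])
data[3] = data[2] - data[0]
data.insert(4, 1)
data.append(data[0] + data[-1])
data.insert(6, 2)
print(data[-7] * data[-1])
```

4

data[-1] = data[0]-data[-1] = 2-5 = -3 → [2, 7, -3]
append data[0]+data[-1] = 2+(-3) = -1 → [2, 7, -3, -1]
data[3] = data[2]-data[0] = (-3)-2 = -5 → [2, 7, -3, -5]
insert 1 at 4 → [2, 7, -3, -5, 1]
append data[0]+data[-1] = 2+1 = 3 → [2, 7, -3, -5, 1, 3]
insert 2 at 6 → [2, 7, -3, -5, 1, 3, 2]
data[-7]*data[-1] = 2*2 = 4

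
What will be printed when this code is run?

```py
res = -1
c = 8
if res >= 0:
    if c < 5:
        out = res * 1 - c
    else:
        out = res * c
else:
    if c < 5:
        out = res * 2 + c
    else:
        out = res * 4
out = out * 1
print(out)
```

-4

res=-1, c=8
res >= 0 is False; c < 5 is False
→ out = res * 4 = -4
out = (-4)*1 = -4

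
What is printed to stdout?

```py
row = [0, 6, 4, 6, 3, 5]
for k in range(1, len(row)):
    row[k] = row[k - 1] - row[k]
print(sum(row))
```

-75

k=1: row[1] = 0-6 = -6 → [0, -6, 4, 6, 3, 5]
k=2: row[2] = (-6)-4 = -10 → [0, -6, -10, 6, 3, 5]
k=3: row[3] = (-10)-6 = -16 → [0, -6, -10, -16, 3, 5]
k=4: row[4] = (-16)-3 = -19 → [0, -6, -10, -16, -19, 5]
k=5: row[5] = (-19)-5 = -24 → [0, -6, -10, -16, -19, -24]
sum = -75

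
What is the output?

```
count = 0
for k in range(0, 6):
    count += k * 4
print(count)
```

60

k=0: count = 0+0*4 = 0
k=1: count = 0+1*4 = 4
k=2: count = 4+2*4 = 12
k=3: count = 12+3*4 = 24
k=4: count = 24+4*4 = 40
k=5: count = 40+5*4 = 60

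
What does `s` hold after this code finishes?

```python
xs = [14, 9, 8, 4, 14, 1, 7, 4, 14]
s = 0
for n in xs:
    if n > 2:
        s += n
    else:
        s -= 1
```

73

n=14: >2, s = 0+14 = 14
n=9: >2, s = 14+9 = 23
n=8: >2, s = 23+8 = 31
n=4: >2, s = 31+4 = 35
n=14: >2, s = 35+14 = 49
n=1: not >2, s = 49-1 = 48
n=7: >2, s = 48+7 = 55
n=4: >2, s = 55+4 = 59
n=14: >2, s = 59+14 = 73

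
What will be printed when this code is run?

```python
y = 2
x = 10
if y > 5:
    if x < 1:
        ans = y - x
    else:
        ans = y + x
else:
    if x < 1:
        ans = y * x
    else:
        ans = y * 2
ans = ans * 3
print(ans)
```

y=2, x=10
y > 5 is False; x < 1 is False
→ ans = y * 2 = 4
ans = 4*3 = 12

12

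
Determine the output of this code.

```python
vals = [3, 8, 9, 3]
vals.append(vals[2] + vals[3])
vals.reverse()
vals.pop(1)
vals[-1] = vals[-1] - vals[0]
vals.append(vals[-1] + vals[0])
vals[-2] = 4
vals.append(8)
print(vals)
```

[12, 9, 8, 4, 3, 8]

append vals[2]+vals[3] = 9+3 = 12 → [3, 8, 9, 3, 12]
reverse → [12, 3, 9, 8, 3]
pop(1) removes 3 → [12, 9, 8, 3]
vals[-1] = vals[-1]-vals[0] = 3-12 = -9 → [12, 9, 8, -9]
append vals[-1]+vals[0] = (-9)+12 = 3 → [12, 9, 8, -9, 3]
vals[-2] = 4 → [12, 9, 8, 4, 3]
append 8 → [12, 9, 8, 4, 3, 8]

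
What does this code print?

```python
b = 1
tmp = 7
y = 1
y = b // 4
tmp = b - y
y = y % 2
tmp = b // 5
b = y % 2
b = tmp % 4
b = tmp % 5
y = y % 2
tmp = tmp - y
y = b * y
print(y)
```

0

y = 1//4 = 0
tmp = 1-0 = 1
y = 0%2 = 0
tmp = 1//5 = 0
b = 0%2 = 0
b = 0%4 = 0
b = 0%5 = 0
y = 0%2 = 0
tmp = 0-0 = 0
y = 0*0 = 0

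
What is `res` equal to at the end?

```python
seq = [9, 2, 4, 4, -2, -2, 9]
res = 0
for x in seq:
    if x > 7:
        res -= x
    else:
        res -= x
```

-24

x=9: >7, res = 0-9 = -9
x=2: not >7, res = (-9)-2 = -11
x=4: not >7, res = (-11)-4 = -15
x=4: not >7, res = (-15)-4 = -19
x=-2: not >7, res = (-19)-(-2) = -17
x=-2: not >7, res = (-17)-(-2) = -15
x=9: >7, res = (-15)-9 = -24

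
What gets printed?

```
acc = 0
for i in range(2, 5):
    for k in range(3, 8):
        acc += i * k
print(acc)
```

225

i=2,k=3: acc = 0+6 = 6
i=2,k=4: acc = 6+8 = 14
i=2,k=5: acc = 14+10 = 24
i=2,k=6: acc = 24+12 = 36
i=2,k=7: acc = 36+14 = 50
i=3,k=3: acc = 50+9 = 59
i=3,k=4: acc = 59+12 = 71
i=3,k=5: acc = 71+15 = 86
i=3,k=6: acc = 86+18 = 104
i=3,k=7: acc = 104+21 = 125
i=4,k=3: acc = 125+12 = 137
i=4,k=4: acc = 137+16 = 153
i=4,k=5: acc = 153+20 = 173
i=4,k=6: acc = 173+24 = 197
i=4,k=7: acc = 197+28 = 225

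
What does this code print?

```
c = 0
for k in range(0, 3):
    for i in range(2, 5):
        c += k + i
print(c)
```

k=0,i=2: c = 0+2 = 2
k=0,i=3: c = 2+3 = 5
k=0,i=4: c = 5+4 = 9
k=1,i=2: c = 9+3 = 12
k=1,i=3: c = 12+4 = 16
k=1,i=4: c = 16+5 = 21
k=2,i=2: c = 21+4 = 25
k=2,i=3: c = 25+5 = 30
k=2,i=4: c = 30+6 = 36

36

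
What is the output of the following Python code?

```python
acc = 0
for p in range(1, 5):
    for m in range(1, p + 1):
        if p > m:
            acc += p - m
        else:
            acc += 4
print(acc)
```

p=1,m=1: not 1>1, acc = 0+4 = 4
p=2,m=1: 2>1, acc = 4+1 = 5
p=2,m=2: not 2>2, acc = 5+4 = 9
p=3,m=1: 3>1, acc = 9+2 = 11
p=3,m=2: 3>2, acc = 11+1 = 12
p=3,m=3: not 3>3, acc = 12+4 = 16
p=4,m=1: 4>1, acc = 16+3 = 19
p=4,m=2: 4>2, acc = 19+2 = 21
p=4,m=3: 4>3, acc = 21+1 = 22
p=4,m=4: not 4>4, acc = 22+4 = 26

26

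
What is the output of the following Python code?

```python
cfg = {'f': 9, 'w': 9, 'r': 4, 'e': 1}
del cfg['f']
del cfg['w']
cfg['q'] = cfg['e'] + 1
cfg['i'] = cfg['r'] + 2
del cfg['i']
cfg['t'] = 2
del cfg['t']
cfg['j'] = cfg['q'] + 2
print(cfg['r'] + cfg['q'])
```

6

del 'f' → {'w': 9, 'r': 4, 'e': 1}
del 'w' → {'r': 4, 'e': 1}
cfg['q'] = cfg['e']+1 = 2 → {'r': 4, 'e': 1, 'q': 2}
cfg['i'] = cfg['r']+2 = 6 → {'r': 4, 'e': 1, 'q': 2, 'i': 6}
del 'i' → {'r': 4, 'e': 1, 'q': 2}
cfg['t'] = 2 → {'r': 4, 'e': 1, 'q': 2, 't': 2}
del 't' → {'r': 4, 'e': 1, 'q': 2}
cfg['j'] = cfg['q']+2 = 4 → {'r': 4, 'e': 1, 'q': 2, 'j': 4}
cfg['r']+cfg['q'] = 4+2 = 6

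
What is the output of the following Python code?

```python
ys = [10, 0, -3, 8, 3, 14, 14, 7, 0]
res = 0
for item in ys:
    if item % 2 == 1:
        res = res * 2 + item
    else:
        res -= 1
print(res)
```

-24

item=10: not odd, res = 0-1 = -1
item=0: not odd, res = (-1)-1 = -2
item=-3: odd, res = (-2)*2+(-3) = -7
item=8: not odd, res = (-7)-1 = -8
item=3: odd, res = (-8)*2+3 = -13
item=14: not odd, res = (-13)-1 = -14
item=14: not odd, res = (-14)-1 = -15
item=7: odd, res = (-15)*2+7 = -23
item=0: not odd, res = (-23)-1 = -24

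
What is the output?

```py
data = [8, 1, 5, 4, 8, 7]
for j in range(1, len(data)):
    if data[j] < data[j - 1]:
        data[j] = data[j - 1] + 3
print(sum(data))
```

j=1: 1<8, data[1] = 8+3 = 11 → [8, 11, 5, 4, 8, 7]
j=2: 5<11, data[2] = 11+3 = 14 → [8, 11, 14, 4, 8, 7]
j=3: 4<14, data[3] = 14+3 = 17 → [8, 11, 14, 17, 8, 7]
j=4: 8<17, data[4] = 17+3 = 20 → [8, 11, 14, 17, 20, 7]
j=5: 7<20, data[5] = 20+3 = 23 → [8, 11, 14, 17, 20, 23]
sum = 93

93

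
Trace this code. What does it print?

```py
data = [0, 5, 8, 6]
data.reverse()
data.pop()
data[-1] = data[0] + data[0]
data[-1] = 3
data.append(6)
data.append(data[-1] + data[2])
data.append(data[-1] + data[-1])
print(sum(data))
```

50

reverse → [6, 8, 5, 0]
pop() removes 0 → [6, 8, 5]
data[-1] = data[0]+data[0] = 6+6 = 12 → [6, 8, 12]
data[-1] = 3 → [6, 8, 3]
append 6 → [6, 8, 3, 6]
append data[-1]+data[2] = 6+3 = 9 → [6, 8, 3, 6, 9]
append data[-1]+data[-1] = 9+9 = 18 → [6, 8, 3, 6, 9, 18]
sum = 50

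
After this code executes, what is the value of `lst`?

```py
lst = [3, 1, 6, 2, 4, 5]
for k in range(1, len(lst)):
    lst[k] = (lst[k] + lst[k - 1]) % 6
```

[3, 4, 4, 0, 4, 3]

k=1: lst[1] = (1+3)%6 = 4 → [3, 4, 6, 2, 4, 5]
k=2: lst[2] = (6+4)%6 = 4 → [3, 4, 4, 2, 4, 5]
k=3: lst[3] = (2+4)%6 = 0 → [3, 4, 4, 0, 4, 5]
k=4: lst[4] = (4+0)%6 = 4 → [3, 4, 4, 0, 4, 5]
k=5: lst[5] = (5+4)%6 = 3 → [3, 4, 4, 0, 4, 3]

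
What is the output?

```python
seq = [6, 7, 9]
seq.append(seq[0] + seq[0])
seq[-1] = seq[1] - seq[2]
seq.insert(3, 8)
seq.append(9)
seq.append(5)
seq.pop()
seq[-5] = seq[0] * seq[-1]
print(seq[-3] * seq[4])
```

append seq[0]+seq[0] = 6+6 = 12 → [6, 7, 9, 12]
seq[-1] = seq[1]-seq[2] = 7-9 = -2 → [6, 7, 9, -2]
insert 8 at 3 → [6, 7, 9, 8, -2]
append 9 → [6, 7, 9, 8, -2, 9]
append 5 → [6, 7, 9, 8, -2, 9, 5]
pop() removes 5 → [6, 7, 9, 8, -2, 9]
seq[-5] = seq[0]*seq[-1] = 6*9 = 54 → [6, 54, 9, 8, -2, 9]
seq[-3]*seq[4] = 8*(-2) = -16

-16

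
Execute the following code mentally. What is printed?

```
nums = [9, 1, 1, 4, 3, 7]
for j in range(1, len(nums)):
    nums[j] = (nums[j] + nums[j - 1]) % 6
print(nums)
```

j=1: nums[1] = (1+9)%6 = 4 → [9, 4, 1, 4, 3, 7]
j=2: nums[2] = (1+4)%6 = 5 → [9, 4, 5, 4, 3, 7]
j=3: nums[3] = (4+5)%6 = 3 → [9, 4, 5, 3, 3, 7]
j=4: nums[4] = (3+3)%6 = 0 → [9, 4, 5, 3, 0, 7]
j=5: nums[5] = (7+0)%6 = 1 → [9, 4, 5, 3, 0, 1]

[9, 4, 5, 3, 0, 1]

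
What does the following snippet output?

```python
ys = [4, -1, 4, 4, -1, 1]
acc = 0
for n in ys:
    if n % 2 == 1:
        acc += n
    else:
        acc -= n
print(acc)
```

n=4: not odd, acc = 0-4 = -4
n=-1: odd, acc = (-4)+(-1) = -5
n=4: not odd, acc = (-5)-4 = -9
n=4: not odd, acc = (-9)-4 = -13
n=-1: odd, acc = (-13)+(-1) = -14
n=1: odd, acc = (-14)+1 = -13

-13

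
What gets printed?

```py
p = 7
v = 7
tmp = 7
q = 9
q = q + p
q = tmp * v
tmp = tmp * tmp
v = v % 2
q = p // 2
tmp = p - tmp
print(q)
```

3

q = 9+7 = 16
q = 7*7 = 49
tmp = 7*7 = 49
v = 7%2 = 1
q = 7//2 = 3
tmp = 7-49 = -42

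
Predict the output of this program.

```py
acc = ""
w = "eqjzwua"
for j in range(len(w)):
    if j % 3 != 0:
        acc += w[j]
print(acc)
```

j=0: skip
j=1: add 'q' → 'q'
j=2: add 'j' → 'qj'
j=3: skip
j=4: add 'w' → 'qjw'
j=5: add 'u' → 'qjwu'
j=6: skip

qjwu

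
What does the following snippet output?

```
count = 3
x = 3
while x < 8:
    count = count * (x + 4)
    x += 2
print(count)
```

x=3: count = 3*7 = 21
x=5: count = 21*9 = 189
x=7: count = 189*11 = 2079

2079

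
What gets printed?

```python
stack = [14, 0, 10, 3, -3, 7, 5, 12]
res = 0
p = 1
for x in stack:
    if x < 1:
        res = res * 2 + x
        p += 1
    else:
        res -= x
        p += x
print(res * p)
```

x=14: not <1, res = 0-14 = -14; p=15
x=0: <1, res = (-14)*2+0 = -28; p=16
x=10: not <1, res = (-28)-10 = -38; p=26
x=3: not <1, res = (-38)-3 = -41; p=29
x=-3: <1, res = (-41)*2+(-3) = -85; p=30
x=7: not <1, res = (-85)-7 = -92; p=37
x=5: not <1, res = (-92)-5 = -97; p=42
x=12: not <1, res = (-97)-12 = -109; p=54
res*p = (-109)*54 = -5886

-5886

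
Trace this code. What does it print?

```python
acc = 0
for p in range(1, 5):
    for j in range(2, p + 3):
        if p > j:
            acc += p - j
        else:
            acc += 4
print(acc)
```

48

p=1,j=2: not 1>2, acc = 0+4 = 4
p=1,j=3: not 1>3, acc = 4+4 = 8
p=2,j=2: not 2>2, acc = 8+4 = 12
p=2,j=3: not 2>3, acc = 12+4 = 16
p=2,j=4: not 2>4, acc = 16+4 = 20
p=3,j=2: 3>2, acc = 20+1 = 21
p=3,j=3: not 3>3, acc = 21+4 = 25
p=3,j=4: not 3>4, acc = 25+4 = 29
p=3,j=5: not 3>5, acc = 29+4 = 33
p=4,j=2: 4>2, acc = 33+2 = 35
p=4,j=3: 4>3, acc = 35+1 = 36
p=4,j=4: not 4>4, acc = 36+4 = 40
p=4,j=5: not 4>5, acc = 40+4 = 44
p=4,j=6: not 4>6, acc = 44+4 = 48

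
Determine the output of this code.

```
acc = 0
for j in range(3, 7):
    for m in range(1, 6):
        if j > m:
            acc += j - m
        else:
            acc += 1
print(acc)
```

40

j=3,m=1: 3>1, acc = 0+2 = 2
j=3,m=2: 3>2, acc = 2+1 = 3
j=3,m=3: not 3>3, acc = 3+1 = 4
j=3,m=4: not 3>4, acc = 4+1 = 5
j=3,m=5: not 3>5, acc = 5+1 = 6
j=4,m=1: 4>1, acc = 6+3 = 9
j=4,m=2: 4>2, acc = 9+2 = 11
j=4,m=3: 4>3, acc = 11+1 = 12
j=4,m=4: not 4>4, acc = 12+1 = 13
j=4,m=5: not 4>5, acc = 13+1 = 14
j=5,m=1: 5>1, acc = 14+4 = 18
j=5,m=2: 5>2, acc = 18+3 = 21
j=5,m=3: 5>3, acc = 21+2 = 23
j=5,m=4: 5>4, acc = 23+1 = 24
j=5,m=5: not 5>5, acc = 24+1 = 25
j=6,m=1: 6>1, acc = 25+5 = 30
j=6,m=2: 6>2, acc = 30+4 = 34
j=6,m=3: 6>3, acc = 34+3 = 37
j=6,m=4: 6>4, acc = 37+2 = 39
j=6,m=5: 6>5, acc = 39+1 = 40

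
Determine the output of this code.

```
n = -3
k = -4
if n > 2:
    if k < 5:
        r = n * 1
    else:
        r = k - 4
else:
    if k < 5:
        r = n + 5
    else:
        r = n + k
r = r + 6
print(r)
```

8

n=-3, k=-4
n > 2 is False; k < 5 is True
→ r = n + 5 = 2
r = 2+6 = 8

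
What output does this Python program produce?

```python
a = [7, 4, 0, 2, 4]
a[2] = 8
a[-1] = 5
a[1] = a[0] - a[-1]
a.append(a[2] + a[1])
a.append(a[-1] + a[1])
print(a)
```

a[2] = 8 → [7, 4, 8, 2, 4]
a[-1] = 5 → [7, 4, 8, 2, 5]
a[1] = a[0]-a[-1] = 7-5 = 2 → [7, 2, 8, 2, 5]
append a[2]+a[1] = 8+2 = 10 → [7, 2, 8, 2, 5, 10]
append a[-1]+a[1] = 10+2 = 12 → [7, 2, 8, 2, 5, 10, 12]

[7, 2, 8, 2, 5, 10, 12]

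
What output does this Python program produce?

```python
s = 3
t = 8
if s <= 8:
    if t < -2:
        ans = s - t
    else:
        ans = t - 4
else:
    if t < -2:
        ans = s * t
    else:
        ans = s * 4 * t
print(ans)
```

s=3, t=8
s <= 8 is True; t < -2 is False
→ ans = t - 4 = 4

4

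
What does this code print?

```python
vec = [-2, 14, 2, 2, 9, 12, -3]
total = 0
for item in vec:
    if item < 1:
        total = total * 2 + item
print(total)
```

-7

item=-2: <1, total = 0*2+(-2) = -2
item=14: not <1
item=2: not <1
item=2: not <1
item=9: not <1
item=12: not <1
item=-3: <1, total = (-2)*2+(-3) = -7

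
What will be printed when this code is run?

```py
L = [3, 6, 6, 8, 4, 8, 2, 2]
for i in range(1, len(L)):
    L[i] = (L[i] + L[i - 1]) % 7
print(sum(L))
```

i=1: L[1] = (6+3)%7 = 2 → [3, 2, 6, 8, 4, 8, 2, 2]
i=2: L[2] = (6+2)%7 = 1 → [3, 2, 1, 8, 4, 8, 2, 2]
i=3: L[3] = (8+1)%7 = 2 → [3, 2, 1, 2, 4, 8, 2, 2]
i=4: L[4] = (4+2)%7 = 6 → [3, 2, 1, 2, 6, 8, 2, 2]
i=5: L[5] = (8+6)%7 = 0 → [3, 2, 1, 2, 6, 0, 2, 2]
i=6: L[6] = (2+0)%7 = 2 → [3, 2, 1, 2, 6, 0, 2, 2]
i=7: L[7] = (2+2)%7 = 4 → [3, 2, 1, 2, 6, 0, 2, 4]
sum = 20

20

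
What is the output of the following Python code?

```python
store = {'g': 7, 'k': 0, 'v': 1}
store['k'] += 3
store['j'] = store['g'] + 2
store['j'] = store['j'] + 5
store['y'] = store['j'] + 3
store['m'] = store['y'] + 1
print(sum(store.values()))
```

store['k'] = 0+3 = 3 → {'g': 7, 'k': 3, 'v': 1}
store['j'] = store['g']+2 = 9 → {'g': 7, 'k': 3, 'v': 1, 'j': 9}
store['j'] = store['j']+5 = 14 → {'g': 7, 'k': 3, 'v': 1, 'j': 14}
store['y'] = store['j']+3 = 17 → {'g': 7, 'k': 3, 'v': 1, 'j': 14, 'y': 17}
store['m'] = store['y']+1 = 18 → {'g': 7, 'k': 3, 'v': 1, 'j': 14, 'y': 17, 'm': 18}
sum of values = 60

60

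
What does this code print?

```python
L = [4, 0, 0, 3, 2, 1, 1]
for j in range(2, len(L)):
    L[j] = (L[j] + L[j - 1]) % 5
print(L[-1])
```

j=2: L[2] = (0+0)%5 = 0 → [4, 0, 0, 3, 2, 1, 1]
j=3: L[3] = (3+0)%5 = 3 → [4, 0, 0, 3, 2, 1, 1]
j=4: L[4] = (2+3)%5 = 0 → [4, 0, 0, 3, 0, 1, 1]
j=5: L[5] = (1+0)%5 = 1 → [4, 0, 0, 3, 0, 1, 1]
j=6: L[6] = (1+1)%5 = 2 → [4, 0, 0, 3, 0, 1, 2]

2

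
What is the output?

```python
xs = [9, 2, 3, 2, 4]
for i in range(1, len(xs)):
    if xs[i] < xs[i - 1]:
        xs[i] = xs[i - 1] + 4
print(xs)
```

i=1: 2<9, xs[1] = 9+4 = 13 → [9, 13, 3, 2, 4]
i=2: 3<13, xs[2] = 13+4 = 17 → [9, 13, 17, 2, 4]
i=3: 2<17, xs[3] = 17+4 = 21 → [9, 13, 17, 21, 4]
i=4: 4<21, xs[4] = 21+4 = 25 → [9, 13, 17, 21, 25]

[9, 13, 17, 21, 25]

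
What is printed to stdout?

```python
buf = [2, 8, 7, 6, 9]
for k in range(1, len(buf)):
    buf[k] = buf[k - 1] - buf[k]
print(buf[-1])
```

-28

k=1: buf[1] = 2-8 = -6 → [2, -6, 7, 6, 9]
k=2: buf[2] = (-6)-7 = -13 → [2, -6, -13, 6, 9]
k=3: buf[3] = (-13)-6 = -19 → [2, -6, -13, -19, 9]
k=4: buf[4] = (-19)-9 = -28 → [2, -6, -13, -19, -28]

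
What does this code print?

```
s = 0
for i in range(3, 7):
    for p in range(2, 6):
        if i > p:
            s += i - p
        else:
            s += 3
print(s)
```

i=3,p=2: 3>2, s = 0+1 = 1
i=3,p=3: not 3>3, s = 1+3 = 4
i=3,p=4: not 3>4, s = 4+3 = 7
i=3,p=5: not 3>5, s = 7+3 = 10
i=4,p=2: 4>2, s = 10+2 = 12
i=4,p=3: 4>3, s = 12+1 = 13
i=4,p=4: not 4>4, s = 13+3 = 16
i=4,p=5: not 4>5, s = 16+3 = 19
i=5,p=2: 5>2, s = 19+3 = 22
i=5,p=3: 5>3, s = 22+2 = 24
i=5,p=4: 5>4, s = 24+1 = 25
i=5,p=5: not 5>5, s = 25+3 = 28
i=6,p=2: 6>2, s = 28+4 = 32
i=6,p=3: 6>3, s = 32+3 = 35
i=6,p=4: 6>4, s = 35+2 = 37
i=6,p=5: 6>5, s = 37+1 = 38

38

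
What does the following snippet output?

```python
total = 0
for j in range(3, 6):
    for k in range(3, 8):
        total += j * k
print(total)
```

j=3,k=3: total = 0+9 = 9
j=3,k=4: total = 9+12 = 21
j=3,k=5: total = 21+15 = 36
j=3,k=6: total = 36+18 = 54
j=3,k=7: total = 54+21 = 75
j=4,k=3: total = 75+12 = 87
j=4,k=4: total = 87+16 = 103
j=4,k=5: total = 103+20 = 123
j=4,k=6: total = 123+24 = 147
j=4,k=7: total = 147+28 = 175
j=5,k=3: total = 175+15 = 190
j=5,k=4: total = 190+20 = 210
j=5,k=5: total = 210+25 = 235
j=5,k=6: total = 235+30 = 265
j=5,k=7: total = 265+35 = 300

300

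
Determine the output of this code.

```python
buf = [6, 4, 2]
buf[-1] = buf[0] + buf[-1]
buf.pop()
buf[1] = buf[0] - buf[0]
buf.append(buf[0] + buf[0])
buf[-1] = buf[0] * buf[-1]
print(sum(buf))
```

78

buf[-1] = buf[0]+buf[-1] = 6+2 = 8 → [6, 4, 8]
pop() removes 8 → [6, 4]
buf[1] = buf[0]-buf[0] = 6-6 = 0 → [6, 0]
append buf[0]+buf[0] = 6+6 = 12 → [6, 0, 12]
buf[-1] = buf[0]*buf[-1] = 6*12 = 72 → [6, 0, 72]
sum = 78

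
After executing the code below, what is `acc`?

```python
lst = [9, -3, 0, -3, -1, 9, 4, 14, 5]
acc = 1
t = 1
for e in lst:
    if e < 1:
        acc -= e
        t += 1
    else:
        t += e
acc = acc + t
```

54

e=9: not <1; t=10
e=-3: <1, acc = 1-(-3) = 4; t=11
e=0: <1, acc = 4-0 = 4; t=12
e=-3: <1, acc = 4-(-3) = 7; t=13
e=-1: <1, acc = 7-(-1) = 8; t=14
e=9: not <1; t=23
e=4: not <1; t=27
e=14: not <1; t=41
e=5: not <1; t=46
acc+t = 8+46 = 54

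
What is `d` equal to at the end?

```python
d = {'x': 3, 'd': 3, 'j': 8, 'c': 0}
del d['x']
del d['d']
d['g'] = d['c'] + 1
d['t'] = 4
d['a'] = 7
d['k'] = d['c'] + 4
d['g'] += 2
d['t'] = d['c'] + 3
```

{'j': 8, 'c': 0, 'g': 3, 't': 3, 'a': 7, 'k': 4}

del 'x' → {'d': 3, 'j': 8, 'c': 0}
del 'd' → {'j': 8, 'c': 0}
d['g'] = d['c']+1 = 1 → {'j': 8, 'c': 0, 'g': 1}
d['t'] = 4 → {'j': 8, 'c': 0, 'g': 1, 't': 4}
d['a'] = 7 → {'j': 8, 'c': 0, 'g': 1, 't': 4, 'a': 7}
d['k'] = d['c']+4 = 4 → {'j': 8, 'c': 0, 'g': 1, 't': 4, 'a': 7, 'k': 4}
d['g'] = 1+2 = 3 → {'j': 8, 'c': 0, 'g': 3, 't': 4, 'a': 7, 'k': 4}
d['t'] = d['c']+3 = 3 → {'j': 8, 'c': 0, 'g': 3, 't': 3, 'a': 7, 'k': 4}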